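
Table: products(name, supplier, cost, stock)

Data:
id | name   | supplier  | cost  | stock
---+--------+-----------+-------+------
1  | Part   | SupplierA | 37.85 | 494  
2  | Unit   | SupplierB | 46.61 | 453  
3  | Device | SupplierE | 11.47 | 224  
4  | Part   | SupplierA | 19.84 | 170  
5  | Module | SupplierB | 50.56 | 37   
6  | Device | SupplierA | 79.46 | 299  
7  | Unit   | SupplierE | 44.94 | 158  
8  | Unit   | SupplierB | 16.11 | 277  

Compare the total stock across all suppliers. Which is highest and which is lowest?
SELECT supplier, SUM(stock)
FROM products
GROUP BY supplier
ORDER BY SUM(stock)

All groups:
  SupplierE: 382
  SupplierB: 767
  SupplierA: 963

Highest: SupplierA (963)
Lowest: SupplierE (382)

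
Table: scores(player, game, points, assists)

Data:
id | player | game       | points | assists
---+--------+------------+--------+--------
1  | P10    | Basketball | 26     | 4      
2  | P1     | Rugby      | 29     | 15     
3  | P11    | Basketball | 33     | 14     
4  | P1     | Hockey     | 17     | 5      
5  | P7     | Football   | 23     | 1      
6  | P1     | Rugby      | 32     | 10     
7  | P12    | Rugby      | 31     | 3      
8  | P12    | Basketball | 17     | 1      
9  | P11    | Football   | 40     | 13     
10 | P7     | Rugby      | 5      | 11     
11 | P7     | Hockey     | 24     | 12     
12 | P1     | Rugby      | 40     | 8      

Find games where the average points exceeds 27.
SELECT game, AVG(points)
FROM scores
GROUP BY game
HAVING AVG(points) > 27

Result:
  Football: avg=31.50
  Rugby: avg=27.40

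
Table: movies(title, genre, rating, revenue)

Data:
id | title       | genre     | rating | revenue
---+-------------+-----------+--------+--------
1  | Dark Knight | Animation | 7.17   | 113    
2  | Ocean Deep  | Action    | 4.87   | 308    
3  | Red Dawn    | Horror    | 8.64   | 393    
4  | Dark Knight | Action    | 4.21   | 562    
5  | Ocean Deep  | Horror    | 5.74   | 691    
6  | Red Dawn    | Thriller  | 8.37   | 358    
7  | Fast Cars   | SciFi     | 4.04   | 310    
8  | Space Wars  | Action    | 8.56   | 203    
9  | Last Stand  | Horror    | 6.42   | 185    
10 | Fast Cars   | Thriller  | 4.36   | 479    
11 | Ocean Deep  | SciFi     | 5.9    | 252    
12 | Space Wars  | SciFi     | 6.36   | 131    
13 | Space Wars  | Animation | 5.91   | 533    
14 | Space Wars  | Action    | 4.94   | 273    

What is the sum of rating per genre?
SELECT genre, SUM(rating) as result
FROM movies
GROUP BY genre

Result:
  Action: 22.58
  Animation: 13.08
  Horror: 20.80
  SciFi: 16.30
  Thriller: 12.73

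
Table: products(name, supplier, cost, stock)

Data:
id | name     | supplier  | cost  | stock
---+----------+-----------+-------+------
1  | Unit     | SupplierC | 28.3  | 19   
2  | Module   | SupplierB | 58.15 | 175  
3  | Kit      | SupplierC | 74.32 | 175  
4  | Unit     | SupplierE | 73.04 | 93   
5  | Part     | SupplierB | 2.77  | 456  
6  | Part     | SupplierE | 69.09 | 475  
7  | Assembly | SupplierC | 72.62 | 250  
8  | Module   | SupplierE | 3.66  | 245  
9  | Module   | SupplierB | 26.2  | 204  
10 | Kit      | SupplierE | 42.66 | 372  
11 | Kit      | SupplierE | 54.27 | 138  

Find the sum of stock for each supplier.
SELECT supplier, SUM(stock) as result
FROM products
GROUP BY supplier

Result:
  SupplierB: 835
  SupplierC: 444
  SupplierE: 1323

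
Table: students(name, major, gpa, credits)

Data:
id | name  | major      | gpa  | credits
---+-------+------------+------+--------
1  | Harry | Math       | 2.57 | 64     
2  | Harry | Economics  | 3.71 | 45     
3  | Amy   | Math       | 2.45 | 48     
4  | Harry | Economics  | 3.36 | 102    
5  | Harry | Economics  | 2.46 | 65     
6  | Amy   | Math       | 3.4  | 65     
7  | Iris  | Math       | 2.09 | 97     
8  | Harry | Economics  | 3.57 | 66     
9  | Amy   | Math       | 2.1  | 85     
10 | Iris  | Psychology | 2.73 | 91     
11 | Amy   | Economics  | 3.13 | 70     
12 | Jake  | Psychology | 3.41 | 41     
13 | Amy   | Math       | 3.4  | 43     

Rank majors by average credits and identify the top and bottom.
SELECT major, AVG(credits)
FROM students
GROUP BY major
ORDER BY AVG(credits)

All groups:
  Psychology: 66.00
  Math: 67.00
  Economics: 69.60

Highest: Economics (69.60)
Lowest: Psychology (66.00)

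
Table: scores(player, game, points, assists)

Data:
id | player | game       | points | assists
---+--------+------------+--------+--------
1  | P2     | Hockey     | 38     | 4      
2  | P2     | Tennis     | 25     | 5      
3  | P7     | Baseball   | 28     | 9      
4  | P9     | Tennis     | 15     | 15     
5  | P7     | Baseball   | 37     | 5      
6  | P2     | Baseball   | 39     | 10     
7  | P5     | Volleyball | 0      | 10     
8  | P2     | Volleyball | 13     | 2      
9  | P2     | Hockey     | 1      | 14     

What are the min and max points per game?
SELECT game, MIN(points), MAX(points)
FROM scores
GROUP BY game

Result:
  Baseball: min=28, max=39
  Hockey: min=1, max=38
  Tennis: min=15, max=25
  Volleyball: min=0, max=13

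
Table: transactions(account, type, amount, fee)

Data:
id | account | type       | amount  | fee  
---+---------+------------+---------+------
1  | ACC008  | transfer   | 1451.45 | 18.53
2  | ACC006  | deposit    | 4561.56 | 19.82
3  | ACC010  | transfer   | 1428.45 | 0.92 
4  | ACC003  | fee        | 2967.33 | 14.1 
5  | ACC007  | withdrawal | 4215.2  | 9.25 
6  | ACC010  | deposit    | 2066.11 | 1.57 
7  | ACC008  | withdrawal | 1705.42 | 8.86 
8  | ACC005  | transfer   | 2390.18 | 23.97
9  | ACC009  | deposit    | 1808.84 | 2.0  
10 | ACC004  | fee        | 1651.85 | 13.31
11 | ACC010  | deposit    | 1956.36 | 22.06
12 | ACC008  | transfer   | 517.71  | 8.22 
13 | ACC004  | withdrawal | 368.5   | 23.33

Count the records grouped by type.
SELECT type, COUNT(*) as count
FROM transactions
GROUP BY type

Result:
  deposit: 4
  fee: 2
  transfer: 4
  withdrawal: 3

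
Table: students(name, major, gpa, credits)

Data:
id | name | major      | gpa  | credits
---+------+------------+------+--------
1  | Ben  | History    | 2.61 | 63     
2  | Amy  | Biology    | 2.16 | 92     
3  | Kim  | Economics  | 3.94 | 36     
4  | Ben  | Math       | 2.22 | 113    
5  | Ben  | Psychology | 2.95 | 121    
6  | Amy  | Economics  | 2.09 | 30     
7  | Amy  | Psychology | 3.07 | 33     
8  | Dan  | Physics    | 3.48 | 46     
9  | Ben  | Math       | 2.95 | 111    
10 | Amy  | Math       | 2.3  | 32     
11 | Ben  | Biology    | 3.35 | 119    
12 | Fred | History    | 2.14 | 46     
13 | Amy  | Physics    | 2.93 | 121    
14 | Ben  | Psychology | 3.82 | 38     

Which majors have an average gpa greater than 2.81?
SELECT major, AVG(gpa)
FROM students
GROUP BY major
HAVING AVG(gpa) > 2.81

Result:
  Economics: avg=3.02
  Physics: avg=3.21
  Psychology: avg=3.28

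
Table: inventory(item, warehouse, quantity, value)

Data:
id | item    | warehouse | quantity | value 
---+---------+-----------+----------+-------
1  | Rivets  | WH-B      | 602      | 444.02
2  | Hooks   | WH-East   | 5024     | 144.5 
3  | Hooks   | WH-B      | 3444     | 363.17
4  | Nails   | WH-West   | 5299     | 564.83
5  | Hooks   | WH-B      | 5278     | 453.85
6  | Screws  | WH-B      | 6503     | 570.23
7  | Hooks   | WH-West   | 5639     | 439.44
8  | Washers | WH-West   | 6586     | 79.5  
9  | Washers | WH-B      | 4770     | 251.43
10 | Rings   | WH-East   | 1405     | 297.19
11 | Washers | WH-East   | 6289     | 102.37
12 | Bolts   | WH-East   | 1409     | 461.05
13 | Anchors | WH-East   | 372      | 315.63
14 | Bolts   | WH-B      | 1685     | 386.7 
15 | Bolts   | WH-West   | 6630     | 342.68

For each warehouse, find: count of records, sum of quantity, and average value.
SELECT warehouse,
       COUNT(*) as cnt,
       SUM(quantity) as total_quantity,
       AVG(value) as avg_value
FROM inventory
GROUP BY warehouse

Result:
  WH-B: 6 records, 22282 total quantity, 411.57 avg value
  WH-East: 5 records, 14499 total quantity, 264.15 avg value
  WH-West: 4 records, 24154 total quantity, 356.61 avg value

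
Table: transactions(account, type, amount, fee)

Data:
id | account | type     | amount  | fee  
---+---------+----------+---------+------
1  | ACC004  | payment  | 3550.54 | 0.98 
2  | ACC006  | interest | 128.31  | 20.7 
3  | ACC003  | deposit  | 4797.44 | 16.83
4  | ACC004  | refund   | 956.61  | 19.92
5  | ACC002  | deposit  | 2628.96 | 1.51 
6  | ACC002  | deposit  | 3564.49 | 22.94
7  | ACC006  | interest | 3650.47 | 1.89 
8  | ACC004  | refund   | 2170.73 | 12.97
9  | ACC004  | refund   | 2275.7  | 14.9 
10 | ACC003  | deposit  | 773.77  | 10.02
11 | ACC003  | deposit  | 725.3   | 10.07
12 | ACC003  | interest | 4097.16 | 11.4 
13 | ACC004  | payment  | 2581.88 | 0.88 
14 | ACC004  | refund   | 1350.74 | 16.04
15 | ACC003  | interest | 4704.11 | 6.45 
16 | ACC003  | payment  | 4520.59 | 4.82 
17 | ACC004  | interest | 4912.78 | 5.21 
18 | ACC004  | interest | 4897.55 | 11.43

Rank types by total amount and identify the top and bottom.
SELECT type, SUM(amount)
FROM transactions
GROUP BY type
ORDER BY SUM(amount)

All groups:
  refund: 6753.78
  payment: 10653.01
  deposit: 12489.96
  interest: 22390.38

Highest: interest (22390.38)
Lowest: refund (6753.78)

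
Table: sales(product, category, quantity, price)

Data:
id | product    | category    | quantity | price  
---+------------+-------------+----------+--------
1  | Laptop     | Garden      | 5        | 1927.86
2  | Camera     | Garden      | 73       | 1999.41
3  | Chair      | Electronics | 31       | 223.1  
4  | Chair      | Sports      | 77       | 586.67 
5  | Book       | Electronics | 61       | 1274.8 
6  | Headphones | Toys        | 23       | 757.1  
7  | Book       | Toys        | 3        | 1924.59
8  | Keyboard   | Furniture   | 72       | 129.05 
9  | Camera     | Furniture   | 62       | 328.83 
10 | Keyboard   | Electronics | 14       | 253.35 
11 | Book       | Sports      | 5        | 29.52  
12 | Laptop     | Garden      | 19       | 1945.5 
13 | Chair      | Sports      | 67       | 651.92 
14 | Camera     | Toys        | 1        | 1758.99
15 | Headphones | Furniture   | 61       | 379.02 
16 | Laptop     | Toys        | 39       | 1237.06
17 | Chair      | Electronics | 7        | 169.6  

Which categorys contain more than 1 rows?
SELECT category, COUNT(*) as cnt
FROM sales
GROUP BY category
HAVING COUNT(*) > 1

Result:
  Electronics: 4
  Furniture: 3
  Garden: 3
  Sports: 3
  Toys: 4

Note: HAVING filters groups after aggregation, WHERE filters rows before.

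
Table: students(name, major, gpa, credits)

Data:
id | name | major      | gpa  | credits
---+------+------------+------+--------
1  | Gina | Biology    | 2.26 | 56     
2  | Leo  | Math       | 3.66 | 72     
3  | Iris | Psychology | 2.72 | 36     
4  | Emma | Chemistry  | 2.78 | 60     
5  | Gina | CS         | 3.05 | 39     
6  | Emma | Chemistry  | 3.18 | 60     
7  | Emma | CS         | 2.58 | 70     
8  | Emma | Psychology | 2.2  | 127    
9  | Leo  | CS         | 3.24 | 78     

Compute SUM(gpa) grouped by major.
SELECT major, SUM(gpa) as result
FROM students
GROUP BY major

Result:
  Biology: 2.26
  CS: 8.87
  Chemistry: 5.96
  Math: 3.66
  Psychology: 4.92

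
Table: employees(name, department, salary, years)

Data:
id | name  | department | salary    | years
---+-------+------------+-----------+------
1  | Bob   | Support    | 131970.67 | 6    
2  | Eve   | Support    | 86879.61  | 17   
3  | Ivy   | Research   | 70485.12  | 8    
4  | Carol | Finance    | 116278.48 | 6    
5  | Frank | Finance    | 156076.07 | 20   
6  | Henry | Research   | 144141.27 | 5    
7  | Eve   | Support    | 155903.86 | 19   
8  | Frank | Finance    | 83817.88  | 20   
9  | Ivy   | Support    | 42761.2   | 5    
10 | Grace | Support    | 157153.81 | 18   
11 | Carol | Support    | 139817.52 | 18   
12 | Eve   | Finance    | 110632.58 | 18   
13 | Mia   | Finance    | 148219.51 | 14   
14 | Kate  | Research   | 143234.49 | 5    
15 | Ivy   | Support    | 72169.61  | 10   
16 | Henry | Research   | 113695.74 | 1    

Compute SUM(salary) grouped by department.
SELECT department, SUM(salary) as result
FROM employees
GROUP BY department

Result:
  Finance: 615024.52
  Research: 471556.62
  Support: 786656.28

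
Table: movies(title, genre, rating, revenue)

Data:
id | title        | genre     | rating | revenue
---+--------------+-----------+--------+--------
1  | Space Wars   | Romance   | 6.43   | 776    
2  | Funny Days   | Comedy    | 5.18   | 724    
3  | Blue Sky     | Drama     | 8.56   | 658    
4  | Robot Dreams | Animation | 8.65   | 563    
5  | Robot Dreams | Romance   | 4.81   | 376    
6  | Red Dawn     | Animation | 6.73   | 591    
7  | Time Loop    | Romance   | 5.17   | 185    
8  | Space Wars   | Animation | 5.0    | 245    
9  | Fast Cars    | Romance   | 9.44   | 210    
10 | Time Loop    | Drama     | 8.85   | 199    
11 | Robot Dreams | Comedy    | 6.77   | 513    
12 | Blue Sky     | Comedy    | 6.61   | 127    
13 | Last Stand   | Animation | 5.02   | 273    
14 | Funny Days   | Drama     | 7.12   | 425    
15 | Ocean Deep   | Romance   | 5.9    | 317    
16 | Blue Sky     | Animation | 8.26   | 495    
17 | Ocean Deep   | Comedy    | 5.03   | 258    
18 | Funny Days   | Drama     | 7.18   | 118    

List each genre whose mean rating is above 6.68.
SELECT genre, AVG(rating)
FROM movies
GROUP BY genre
HAVING AVG(rating) > 6.68

Result:
  Animation: avg=6.73
  Drama: avg=7.93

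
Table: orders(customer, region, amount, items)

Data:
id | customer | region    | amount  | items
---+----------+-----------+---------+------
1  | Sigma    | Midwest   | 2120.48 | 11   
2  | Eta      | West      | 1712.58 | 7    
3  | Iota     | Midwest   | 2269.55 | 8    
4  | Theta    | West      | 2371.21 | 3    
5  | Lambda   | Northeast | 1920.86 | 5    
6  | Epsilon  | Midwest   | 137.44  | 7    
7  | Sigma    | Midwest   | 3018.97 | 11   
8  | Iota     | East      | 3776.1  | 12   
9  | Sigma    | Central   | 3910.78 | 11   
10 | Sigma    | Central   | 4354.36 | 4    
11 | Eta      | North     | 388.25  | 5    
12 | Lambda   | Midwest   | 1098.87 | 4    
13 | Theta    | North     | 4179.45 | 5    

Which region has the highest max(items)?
SELECT region, MAX(items) as val
FROM orders
GROUP BY region
ORDER BY val DESC
LIMIT 1

Result: East with max(items) = 12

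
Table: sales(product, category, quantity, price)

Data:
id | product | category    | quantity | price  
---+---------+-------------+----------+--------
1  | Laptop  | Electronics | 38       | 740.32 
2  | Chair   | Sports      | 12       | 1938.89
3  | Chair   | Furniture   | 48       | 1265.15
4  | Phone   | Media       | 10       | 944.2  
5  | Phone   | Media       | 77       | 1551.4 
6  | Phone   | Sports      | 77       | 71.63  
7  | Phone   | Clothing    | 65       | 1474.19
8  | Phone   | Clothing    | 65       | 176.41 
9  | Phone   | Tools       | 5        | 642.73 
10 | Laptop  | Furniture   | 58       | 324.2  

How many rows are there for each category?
SELECT category, COUNT(*) as count
FROM sales
GROUP BY category

Result:
  Clothing: 2
  Electronics: 1
  Furniture: 2
  Media: 2
  Sports: 2
  Tools: 1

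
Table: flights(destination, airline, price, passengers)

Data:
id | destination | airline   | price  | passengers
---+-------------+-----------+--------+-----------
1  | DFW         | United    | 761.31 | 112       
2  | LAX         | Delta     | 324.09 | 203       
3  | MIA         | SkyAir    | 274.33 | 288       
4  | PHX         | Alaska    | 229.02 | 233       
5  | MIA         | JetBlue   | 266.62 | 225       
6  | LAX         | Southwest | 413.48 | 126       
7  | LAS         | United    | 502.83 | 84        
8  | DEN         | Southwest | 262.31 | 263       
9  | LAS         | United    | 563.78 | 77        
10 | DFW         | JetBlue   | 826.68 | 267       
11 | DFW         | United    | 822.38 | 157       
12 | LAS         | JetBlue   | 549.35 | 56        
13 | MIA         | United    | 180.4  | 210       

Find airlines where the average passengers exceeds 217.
SELECT airline, AVG(passengers)
FROM flights
GROUP BY airline
HAVING AVG(passengers) > 217

Result:
  Alaska: avg=233.00
  SkyAir: avg=288.00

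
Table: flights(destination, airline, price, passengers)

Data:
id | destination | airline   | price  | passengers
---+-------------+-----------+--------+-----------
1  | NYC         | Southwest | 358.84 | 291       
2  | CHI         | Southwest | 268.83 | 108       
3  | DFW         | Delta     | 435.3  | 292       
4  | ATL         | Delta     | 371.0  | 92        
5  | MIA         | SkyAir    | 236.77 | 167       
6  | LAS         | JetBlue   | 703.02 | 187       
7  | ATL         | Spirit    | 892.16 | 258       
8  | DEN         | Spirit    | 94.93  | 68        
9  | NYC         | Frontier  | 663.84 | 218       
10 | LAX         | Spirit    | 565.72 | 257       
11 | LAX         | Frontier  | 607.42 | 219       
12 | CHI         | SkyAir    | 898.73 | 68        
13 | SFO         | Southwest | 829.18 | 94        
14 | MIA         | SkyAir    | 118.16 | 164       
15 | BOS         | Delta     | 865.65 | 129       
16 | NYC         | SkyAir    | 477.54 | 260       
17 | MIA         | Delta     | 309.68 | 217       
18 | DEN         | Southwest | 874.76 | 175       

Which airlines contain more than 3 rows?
SELECT airline, COUNT(*) as cnt
FROM flights
GROUP BY airline
HAVING COUNT(*) > 3

Result:
  Delta: 4
  SkyAir: 4
  Southwest: 4

Note: HAVING filters groups after aggregation, WHERE filters rows before.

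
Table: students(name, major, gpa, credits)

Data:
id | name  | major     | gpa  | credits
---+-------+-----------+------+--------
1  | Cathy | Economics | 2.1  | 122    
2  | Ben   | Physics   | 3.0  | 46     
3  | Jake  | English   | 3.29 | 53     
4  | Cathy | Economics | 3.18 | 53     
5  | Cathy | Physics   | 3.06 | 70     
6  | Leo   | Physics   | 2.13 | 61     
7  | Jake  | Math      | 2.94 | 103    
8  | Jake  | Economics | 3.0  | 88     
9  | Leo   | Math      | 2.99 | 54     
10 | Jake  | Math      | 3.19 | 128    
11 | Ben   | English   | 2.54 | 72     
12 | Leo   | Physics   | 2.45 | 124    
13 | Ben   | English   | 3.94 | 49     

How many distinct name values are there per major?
SELECT major, COUNT(DISTINCT name)
FROM students
GROUP BY major

Result:
  Economics: 2 distinct
  English: 2 distinct
  Math: 2 distinct
  Physics: 3 distinct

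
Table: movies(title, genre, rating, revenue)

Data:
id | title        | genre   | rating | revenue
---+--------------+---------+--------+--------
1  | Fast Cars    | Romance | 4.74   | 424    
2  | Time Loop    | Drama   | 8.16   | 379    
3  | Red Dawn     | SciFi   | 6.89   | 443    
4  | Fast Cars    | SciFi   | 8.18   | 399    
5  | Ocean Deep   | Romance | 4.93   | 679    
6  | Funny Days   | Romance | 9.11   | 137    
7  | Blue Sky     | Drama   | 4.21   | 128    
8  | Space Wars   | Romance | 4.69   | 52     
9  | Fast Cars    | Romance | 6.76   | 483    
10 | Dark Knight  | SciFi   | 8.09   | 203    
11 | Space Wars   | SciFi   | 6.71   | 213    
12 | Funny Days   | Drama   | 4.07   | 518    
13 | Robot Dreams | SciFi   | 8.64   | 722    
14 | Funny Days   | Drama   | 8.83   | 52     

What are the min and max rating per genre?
SELECT genre, MIN(rating), MAX(rating)
FROM movies
GROUP BY genre

Result:
  Drama: min=4.07, max=8.83
  Romance: min=4.69, max=9.11
  SciFi: min=6.71, max=8.64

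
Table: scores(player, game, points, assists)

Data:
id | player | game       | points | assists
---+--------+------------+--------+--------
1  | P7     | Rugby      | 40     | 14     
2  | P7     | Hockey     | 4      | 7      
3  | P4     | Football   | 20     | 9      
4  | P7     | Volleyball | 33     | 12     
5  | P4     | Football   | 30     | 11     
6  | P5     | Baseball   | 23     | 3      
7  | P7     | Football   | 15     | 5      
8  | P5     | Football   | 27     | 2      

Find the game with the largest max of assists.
SELECT game, MAX(assists) as val
FROM scores
GROUP BY game
ORDER BY val DESC
LIMIT 1

Result: Rugby with max(assists) = 14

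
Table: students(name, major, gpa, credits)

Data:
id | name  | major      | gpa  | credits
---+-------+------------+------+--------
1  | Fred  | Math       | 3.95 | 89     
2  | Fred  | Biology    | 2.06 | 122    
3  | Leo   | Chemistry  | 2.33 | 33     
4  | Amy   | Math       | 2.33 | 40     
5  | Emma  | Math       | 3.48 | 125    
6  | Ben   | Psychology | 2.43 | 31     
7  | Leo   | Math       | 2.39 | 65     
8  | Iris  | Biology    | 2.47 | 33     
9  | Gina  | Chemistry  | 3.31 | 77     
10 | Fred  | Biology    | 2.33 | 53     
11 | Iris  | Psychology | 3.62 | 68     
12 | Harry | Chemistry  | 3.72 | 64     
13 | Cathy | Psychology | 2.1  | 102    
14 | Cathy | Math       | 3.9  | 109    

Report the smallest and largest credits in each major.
SELECT major, MIN(credits), MAX(credits)
FROM students
GROUP BY major

Result:
  Biology: min=33, max=122
  Chemistry: min=33, max=77
  Math: min=40, max=125
  Psychology: min=31, max=102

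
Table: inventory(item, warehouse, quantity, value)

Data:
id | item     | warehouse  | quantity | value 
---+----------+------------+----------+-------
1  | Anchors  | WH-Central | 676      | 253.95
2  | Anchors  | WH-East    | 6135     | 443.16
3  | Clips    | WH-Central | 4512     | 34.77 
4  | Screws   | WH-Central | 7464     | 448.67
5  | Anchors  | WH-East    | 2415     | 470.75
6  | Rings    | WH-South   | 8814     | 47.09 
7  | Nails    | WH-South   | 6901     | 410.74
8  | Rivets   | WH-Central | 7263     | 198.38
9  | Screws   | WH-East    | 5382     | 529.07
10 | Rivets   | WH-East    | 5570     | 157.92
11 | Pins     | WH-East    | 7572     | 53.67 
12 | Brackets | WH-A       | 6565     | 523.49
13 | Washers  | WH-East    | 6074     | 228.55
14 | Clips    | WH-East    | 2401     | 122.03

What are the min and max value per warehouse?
SELECT warehouse, MIN(value), MAX(value)
FROM inventory
GROUP BY warehouse

Result:
  WH-A: min=523.49, max=523.49
  WH-Central: min=34.77, max=448.67
  WH-East: min=53.67, max=529.07
  WH-South: min=47.09, max=410.74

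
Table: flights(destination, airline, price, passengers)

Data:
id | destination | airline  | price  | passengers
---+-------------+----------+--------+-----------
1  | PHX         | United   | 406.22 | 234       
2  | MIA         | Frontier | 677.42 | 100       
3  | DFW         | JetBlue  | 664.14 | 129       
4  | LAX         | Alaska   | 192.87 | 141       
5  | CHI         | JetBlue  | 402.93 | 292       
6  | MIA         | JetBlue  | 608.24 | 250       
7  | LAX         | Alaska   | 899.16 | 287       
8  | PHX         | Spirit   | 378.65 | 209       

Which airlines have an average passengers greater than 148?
SELECT airline, AVG(passengers)
FROM flights
GROUP BY airline
HAVING AVG(passengers) > 148

Result:
  Alaska: avg=214.00
  JetBlue: avg=223.67
  Spirit: avg=209.00
  United: avg=234.00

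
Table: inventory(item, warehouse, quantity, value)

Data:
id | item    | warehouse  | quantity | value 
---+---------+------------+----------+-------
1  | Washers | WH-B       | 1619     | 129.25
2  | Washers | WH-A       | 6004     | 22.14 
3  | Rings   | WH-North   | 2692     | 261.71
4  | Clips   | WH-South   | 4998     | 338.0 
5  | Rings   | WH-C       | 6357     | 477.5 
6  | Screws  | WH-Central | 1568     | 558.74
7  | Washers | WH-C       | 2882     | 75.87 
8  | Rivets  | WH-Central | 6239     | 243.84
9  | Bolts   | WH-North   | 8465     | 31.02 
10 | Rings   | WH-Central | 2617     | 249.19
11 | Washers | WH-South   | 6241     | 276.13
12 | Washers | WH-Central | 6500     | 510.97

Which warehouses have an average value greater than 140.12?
SELECT warehouse, AVG(value)
FROM inventory
GROUP BY warehouse
HAVING AVG(value) > 140.12

Result:
  WH-C: avg=276.69
  WH-Central: avg=390.69
  WH-North: avg=146.37
  WH-South: avg=307.07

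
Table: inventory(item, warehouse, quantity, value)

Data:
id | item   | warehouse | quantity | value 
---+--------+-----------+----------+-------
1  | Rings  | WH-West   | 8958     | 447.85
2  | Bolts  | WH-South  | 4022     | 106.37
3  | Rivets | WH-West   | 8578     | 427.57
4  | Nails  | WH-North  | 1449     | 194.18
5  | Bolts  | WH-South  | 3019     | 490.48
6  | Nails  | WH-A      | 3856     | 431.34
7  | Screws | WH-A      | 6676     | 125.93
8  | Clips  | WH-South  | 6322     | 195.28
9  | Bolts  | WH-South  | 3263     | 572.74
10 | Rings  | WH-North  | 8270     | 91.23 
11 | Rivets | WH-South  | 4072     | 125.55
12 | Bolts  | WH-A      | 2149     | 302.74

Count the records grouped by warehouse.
SELECT warehouse, COUNT(*) as count
FROM inventory
GROUP BY warehouse

Result:
  WH-A: 3
  WH-North: 2
  WH-South: 5
  WH-West: 2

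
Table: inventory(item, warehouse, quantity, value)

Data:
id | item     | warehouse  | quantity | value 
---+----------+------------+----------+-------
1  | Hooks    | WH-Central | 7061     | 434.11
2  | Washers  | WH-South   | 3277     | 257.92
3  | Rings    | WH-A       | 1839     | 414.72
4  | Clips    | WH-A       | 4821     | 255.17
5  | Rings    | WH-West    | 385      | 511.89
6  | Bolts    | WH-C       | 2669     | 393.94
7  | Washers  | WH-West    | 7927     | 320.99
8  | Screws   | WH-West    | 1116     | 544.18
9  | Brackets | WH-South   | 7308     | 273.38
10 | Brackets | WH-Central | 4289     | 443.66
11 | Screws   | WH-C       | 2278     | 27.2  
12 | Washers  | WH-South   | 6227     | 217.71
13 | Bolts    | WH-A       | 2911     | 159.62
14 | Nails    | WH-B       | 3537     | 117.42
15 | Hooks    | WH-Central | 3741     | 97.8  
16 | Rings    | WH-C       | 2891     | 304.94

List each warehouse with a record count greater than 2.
SELECT warehouse, COUNT(*) as cnt
FROM inventory
GROUP BY warehouse
HAVING COUNT(*) > 2

Result:
  WH-A: 3
  WH-C: 3
  WH-Central: 3
  WH-South: 3
  WH-West: 3

Note: HAVING filters groups after aggregation, WHERE filters rows before.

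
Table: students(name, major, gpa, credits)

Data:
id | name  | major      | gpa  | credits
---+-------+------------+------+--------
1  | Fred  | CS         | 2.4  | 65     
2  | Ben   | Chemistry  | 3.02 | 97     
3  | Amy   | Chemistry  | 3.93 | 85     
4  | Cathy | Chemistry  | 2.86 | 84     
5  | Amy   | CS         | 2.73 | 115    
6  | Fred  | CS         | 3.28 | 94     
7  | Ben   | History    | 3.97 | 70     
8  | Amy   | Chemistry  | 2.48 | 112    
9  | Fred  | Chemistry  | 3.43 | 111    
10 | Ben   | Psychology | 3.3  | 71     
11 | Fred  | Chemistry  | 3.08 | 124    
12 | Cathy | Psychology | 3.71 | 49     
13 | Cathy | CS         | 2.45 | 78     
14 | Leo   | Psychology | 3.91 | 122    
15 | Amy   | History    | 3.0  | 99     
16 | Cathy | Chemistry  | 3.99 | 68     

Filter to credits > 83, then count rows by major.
SELECT major, COUNT(*)
FROM students
WHERE credits > 83
GROUP BY major

Note: WHERE filters rows before grouping.

Result:
  CS: 2
  Chemistry: 6
  History: 1
  Psychology: 1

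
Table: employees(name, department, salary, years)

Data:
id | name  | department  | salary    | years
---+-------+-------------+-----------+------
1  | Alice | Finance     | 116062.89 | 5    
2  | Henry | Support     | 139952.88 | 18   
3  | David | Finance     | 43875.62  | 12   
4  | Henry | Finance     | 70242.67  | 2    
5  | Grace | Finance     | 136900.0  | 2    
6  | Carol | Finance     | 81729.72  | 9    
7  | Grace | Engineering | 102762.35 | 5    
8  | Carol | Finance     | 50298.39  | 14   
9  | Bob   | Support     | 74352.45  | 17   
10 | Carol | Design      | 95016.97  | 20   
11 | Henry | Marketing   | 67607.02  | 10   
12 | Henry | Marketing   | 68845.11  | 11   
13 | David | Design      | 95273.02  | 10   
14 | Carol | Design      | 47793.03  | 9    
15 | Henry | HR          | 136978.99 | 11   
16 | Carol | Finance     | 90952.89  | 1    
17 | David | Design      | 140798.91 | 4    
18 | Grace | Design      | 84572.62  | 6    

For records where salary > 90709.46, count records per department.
SELECT department, COUNT(*)
FROM employees
WHERE salary > 90709.46
GROUP BY department

Note: WHERE filters rows before grouping.

Result:
  Design: 3
  Engineering: 1
  Finance: 3
  HR: 1
  Support: 1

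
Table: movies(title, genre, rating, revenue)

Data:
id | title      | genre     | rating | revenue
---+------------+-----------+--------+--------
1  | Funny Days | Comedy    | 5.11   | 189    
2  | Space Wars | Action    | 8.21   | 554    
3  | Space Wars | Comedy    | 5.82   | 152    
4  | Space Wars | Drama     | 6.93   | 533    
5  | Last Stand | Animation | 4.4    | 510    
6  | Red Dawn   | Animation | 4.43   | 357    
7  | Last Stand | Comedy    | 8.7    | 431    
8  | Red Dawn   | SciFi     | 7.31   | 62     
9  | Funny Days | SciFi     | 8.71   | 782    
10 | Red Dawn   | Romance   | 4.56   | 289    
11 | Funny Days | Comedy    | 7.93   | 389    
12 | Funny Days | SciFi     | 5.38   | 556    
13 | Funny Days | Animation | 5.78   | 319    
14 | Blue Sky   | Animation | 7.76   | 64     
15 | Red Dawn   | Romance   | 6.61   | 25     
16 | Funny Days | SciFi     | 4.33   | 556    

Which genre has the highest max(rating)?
SELECT genre, MAX(rating) as val
FROM movies
GROUP BY genre
ORDER BY val DESC
LIMIT 1

Result: SciFi with max(rating) = 8.71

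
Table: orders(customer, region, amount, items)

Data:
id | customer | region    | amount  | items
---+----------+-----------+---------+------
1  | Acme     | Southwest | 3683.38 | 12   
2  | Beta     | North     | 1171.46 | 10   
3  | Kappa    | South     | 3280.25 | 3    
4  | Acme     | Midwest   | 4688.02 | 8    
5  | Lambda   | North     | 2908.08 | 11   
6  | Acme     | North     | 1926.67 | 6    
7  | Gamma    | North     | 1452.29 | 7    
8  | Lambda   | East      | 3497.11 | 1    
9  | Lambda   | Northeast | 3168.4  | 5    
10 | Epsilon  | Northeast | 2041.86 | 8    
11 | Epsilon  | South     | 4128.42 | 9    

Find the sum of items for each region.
SELECT region, SUM(items) as result
FROM orders
GROUP BY region

Result:
  East: 1
  Midwest: 8
  North: 34
  Northeast: 13
  South: 12
  Southwest: 12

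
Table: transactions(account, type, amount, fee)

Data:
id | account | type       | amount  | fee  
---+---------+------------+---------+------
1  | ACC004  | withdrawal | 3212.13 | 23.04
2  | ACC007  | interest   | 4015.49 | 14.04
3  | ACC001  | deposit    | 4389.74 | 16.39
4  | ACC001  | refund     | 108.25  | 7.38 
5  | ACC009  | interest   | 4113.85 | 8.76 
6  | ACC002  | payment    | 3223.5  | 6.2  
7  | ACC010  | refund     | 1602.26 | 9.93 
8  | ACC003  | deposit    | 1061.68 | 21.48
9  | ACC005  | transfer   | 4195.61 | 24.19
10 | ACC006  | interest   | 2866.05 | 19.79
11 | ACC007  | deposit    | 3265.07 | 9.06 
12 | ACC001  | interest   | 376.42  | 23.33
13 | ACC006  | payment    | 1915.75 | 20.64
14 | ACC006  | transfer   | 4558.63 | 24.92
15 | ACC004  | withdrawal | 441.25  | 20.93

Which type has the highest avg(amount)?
SELECT type, AVG(amount) as val
FROM transactions
GROUP BY type
ORDER BY val DESC
LIMIT 1

Result: transfer with avg(amount) = 4377.12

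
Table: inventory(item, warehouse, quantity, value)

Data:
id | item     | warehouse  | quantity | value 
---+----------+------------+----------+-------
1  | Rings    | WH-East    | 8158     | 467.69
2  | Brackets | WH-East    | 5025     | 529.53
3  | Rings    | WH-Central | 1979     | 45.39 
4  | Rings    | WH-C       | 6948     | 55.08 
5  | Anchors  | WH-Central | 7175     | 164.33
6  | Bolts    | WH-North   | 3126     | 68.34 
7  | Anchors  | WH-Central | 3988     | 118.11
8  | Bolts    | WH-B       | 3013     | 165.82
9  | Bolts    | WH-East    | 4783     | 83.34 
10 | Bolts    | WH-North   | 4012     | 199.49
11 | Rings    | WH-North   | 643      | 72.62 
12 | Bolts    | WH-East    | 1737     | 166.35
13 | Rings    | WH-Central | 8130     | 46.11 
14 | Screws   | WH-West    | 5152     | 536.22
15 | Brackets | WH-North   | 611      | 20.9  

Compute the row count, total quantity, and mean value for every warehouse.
SELECT warehouse,
       COUNT(*) as cnt,
       SUM(quantity) as total_quantity,
       AVG(value) as avg_value
FROM inventory
GROUP BY warehouse

Result:
  WH-B: 1 records, 3013 total quantity, 165.82 avg value
  WH-C: 1 records, 6948 total quantity, 55.08 avg value
  WH-Central: 4 records, 21272 total quantity, 93.49 avg value
  WH-East: 4 records, 19703 total quantity, 311.73 avg value
  WH-North: 4 records, 8392 total quantity, 90.34 avg value
  WH-West: 1 records, 5152 total quantity, 536.22 avg value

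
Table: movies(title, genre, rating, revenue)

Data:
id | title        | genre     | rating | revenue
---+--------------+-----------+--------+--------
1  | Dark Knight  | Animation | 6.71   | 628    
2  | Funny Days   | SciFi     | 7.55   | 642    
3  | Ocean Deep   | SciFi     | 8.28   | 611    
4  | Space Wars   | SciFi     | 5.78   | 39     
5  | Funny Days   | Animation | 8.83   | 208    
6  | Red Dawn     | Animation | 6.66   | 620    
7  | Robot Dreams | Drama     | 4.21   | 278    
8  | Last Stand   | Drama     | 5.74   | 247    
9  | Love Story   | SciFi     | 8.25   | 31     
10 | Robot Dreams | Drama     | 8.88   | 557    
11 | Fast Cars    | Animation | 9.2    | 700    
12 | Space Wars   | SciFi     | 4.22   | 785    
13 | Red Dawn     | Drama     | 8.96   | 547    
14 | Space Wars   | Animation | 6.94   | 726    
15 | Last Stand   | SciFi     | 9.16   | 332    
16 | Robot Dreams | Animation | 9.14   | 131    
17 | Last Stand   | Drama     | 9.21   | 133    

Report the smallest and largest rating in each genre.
SELECT genre, MIN(rating), MAX(rating)
FROM movies
GROUP BY genre

Result:
  Animation: min=6.66, max=9.20
  Drama: min=4.21, max=9.21
  SciFi: min=4.22, max=9.16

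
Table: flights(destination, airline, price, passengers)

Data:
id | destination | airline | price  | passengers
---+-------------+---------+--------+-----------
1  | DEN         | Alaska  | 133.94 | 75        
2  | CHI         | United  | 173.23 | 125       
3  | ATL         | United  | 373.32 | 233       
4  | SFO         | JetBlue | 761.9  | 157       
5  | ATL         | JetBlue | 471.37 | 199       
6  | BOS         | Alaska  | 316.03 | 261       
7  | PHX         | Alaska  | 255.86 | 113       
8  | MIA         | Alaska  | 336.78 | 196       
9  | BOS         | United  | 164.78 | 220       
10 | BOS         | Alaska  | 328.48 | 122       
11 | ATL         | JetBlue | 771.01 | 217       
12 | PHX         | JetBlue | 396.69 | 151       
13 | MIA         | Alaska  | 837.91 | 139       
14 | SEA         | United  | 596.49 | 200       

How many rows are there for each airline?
SELECT airline, COUNT(*) as count
FROM flights
GROUP BY airline

Result:
  Alaska: 6
  JetBlue: 4
  United: 4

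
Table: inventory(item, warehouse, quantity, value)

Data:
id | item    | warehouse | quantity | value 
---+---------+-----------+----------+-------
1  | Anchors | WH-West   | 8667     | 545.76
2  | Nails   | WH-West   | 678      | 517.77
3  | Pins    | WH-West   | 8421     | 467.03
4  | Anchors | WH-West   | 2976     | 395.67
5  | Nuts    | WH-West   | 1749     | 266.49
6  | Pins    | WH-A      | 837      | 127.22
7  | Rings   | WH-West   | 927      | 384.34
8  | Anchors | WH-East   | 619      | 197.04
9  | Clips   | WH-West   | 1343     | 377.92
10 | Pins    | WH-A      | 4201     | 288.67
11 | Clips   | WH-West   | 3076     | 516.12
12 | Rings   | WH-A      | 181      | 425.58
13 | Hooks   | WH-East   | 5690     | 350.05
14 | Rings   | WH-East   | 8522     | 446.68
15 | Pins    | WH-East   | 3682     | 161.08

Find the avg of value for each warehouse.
SELECT warehouse, AVG(value) as result
FROM inventory
GROUP BY warehouse

Result:
  WH-A: 280.49
  WH-East: 288.71
  WH-West: 433.89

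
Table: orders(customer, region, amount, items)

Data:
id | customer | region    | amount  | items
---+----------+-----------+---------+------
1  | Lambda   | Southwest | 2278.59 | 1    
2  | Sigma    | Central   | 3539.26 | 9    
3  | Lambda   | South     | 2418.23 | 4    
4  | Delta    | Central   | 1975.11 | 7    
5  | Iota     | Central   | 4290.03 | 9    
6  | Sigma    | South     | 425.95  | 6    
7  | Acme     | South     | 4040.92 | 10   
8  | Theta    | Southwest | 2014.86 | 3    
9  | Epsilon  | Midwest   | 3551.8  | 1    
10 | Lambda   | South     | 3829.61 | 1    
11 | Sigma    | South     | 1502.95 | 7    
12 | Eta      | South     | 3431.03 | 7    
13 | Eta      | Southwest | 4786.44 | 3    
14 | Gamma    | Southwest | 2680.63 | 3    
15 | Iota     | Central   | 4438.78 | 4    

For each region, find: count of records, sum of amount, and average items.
SELECT region,
       COUNT(*) as cnt,
       SUM(amount) as total_amount,
       AVG(items) as avg_items
FROM orders
GROUP BY region

Result:
  Central: 4 records, 14243.18 total amount, 7.25 avg items
  Midwest: 1 records, 3551.80 total amount, 1.00 avg items
  South: 6 records, 15648.69 total amount, 5.83 avg items
  Southwest: 4 records, 11760.52 total amount, 2.50 avg items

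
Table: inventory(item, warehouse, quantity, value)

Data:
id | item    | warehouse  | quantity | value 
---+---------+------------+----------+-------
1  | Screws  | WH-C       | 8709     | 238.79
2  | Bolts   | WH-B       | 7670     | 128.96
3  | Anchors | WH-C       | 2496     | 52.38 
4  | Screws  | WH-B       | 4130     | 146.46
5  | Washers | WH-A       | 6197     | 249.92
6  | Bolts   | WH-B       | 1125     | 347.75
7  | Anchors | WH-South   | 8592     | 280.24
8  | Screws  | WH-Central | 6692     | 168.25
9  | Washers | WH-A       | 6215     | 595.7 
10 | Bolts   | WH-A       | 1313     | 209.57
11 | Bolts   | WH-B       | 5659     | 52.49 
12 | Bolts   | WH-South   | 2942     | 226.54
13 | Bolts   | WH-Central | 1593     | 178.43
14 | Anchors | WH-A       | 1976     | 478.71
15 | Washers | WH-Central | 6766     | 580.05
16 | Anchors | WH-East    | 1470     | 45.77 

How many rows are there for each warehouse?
SELECT warehouse, COUNT(*) as count
FROM inventory
GROUP BY warehouse

Result:
  WH-A: 4
  WH-B: 4
  WH-C: 2
  WH-Central: 3
  WH-East: 1
  WH-South: 2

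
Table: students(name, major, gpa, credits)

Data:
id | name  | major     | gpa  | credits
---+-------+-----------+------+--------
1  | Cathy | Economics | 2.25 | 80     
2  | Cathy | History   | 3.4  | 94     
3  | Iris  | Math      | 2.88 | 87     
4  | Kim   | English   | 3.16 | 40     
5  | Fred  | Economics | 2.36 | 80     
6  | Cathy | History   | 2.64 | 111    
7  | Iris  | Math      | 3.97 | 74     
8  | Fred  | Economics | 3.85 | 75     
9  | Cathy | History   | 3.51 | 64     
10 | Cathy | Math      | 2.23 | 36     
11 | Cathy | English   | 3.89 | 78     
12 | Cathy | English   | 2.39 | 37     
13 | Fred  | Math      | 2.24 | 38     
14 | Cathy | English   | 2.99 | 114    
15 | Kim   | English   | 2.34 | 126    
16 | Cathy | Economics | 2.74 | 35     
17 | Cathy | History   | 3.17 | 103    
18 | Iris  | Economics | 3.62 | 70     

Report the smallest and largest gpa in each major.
SELECT major, MIN(gpa), MAX(gpa)
FROM students
GROUP BY major

Result:
  Economics: min=2.25, max=3.85
  English: min=2.34, max=3.89
  History: min=2.64, max=3.51
  Math: min=2.23, max=3.97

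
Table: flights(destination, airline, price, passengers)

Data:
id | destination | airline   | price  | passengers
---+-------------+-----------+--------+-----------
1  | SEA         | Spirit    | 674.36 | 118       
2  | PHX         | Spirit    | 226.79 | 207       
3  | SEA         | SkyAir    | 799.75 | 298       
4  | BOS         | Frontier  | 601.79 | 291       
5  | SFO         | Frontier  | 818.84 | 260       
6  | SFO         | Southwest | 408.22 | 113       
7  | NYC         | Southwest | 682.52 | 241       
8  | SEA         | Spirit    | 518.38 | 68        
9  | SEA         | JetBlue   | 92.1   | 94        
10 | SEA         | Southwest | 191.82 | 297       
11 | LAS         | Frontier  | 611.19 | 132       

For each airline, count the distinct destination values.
SELECT airline, COUNT(DISTINCT destination)
FROM flights
GROUP BY airline

Result:
  Frontier: 3 distinct
  JetBlue: 1 distinct
  SkyAir: 1 distinct
  Southwest: 3 distinct
  Spirit: 2 distinct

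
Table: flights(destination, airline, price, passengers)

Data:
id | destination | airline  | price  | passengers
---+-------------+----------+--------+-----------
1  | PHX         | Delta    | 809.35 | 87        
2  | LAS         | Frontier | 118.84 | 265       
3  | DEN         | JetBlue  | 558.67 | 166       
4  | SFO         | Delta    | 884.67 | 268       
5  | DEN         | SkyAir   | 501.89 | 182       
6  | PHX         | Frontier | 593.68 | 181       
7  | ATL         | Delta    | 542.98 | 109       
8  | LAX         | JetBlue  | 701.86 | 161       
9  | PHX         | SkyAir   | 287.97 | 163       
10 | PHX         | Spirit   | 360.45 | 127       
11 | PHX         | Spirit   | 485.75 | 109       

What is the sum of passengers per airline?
SELECT airline, SUM(passengers) as result
FROM flights
GROUP BY airline

Result:
  Delta: 464
  Frontier: 446
  JetBlue: 327
  SkyAir: 345
  Spirit: 236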